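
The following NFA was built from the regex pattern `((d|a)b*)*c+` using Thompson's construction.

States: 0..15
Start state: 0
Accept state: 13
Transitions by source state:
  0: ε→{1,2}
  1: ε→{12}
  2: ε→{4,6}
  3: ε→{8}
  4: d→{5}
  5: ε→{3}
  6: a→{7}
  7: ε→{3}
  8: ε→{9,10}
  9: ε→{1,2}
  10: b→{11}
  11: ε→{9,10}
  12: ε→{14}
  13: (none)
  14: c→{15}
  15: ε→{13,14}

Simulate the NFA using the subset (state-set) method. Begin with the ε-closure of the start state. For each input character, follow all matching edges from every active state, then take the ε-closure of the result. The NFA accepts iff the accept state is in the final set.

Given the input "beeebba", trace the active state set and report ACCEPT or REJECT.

S₀ = ε-closure({0}) = {0,1,2,4,6,12,14}
'b' @ 1: {}  — dead — no transitions
rest 'eeebba' ignored (set empty)
end set {} — state 13 not in

Answer: REJECT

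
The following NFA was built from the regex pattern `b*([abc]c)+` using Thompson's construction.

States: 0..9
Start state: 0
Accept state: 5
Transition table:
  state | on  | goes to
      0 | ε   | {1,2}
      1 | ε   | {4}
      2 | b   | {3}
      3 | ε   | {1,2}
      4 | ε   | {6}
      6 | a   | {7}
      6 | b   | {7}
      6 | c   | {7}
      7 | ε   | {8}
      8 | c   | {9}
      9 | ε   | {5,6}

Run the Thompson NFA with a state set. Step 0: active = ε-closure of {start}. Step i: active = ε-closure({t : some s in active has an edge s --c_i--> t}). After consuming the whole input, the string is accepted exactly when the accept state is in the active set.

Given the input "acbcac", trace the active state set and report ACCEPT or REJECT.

S₀ = ε-closure({0}) = {0,1,2,4,6}
'a' @ 1: {7,8}
'c' @ 2: {5,6,9}  [accepting]
'b' @ 3: {7,8}
'c' @ 4: {5,6,9}  [accepting]
'a' @ 5: {7,8}
'c' @ 6: {5,6,9}  [accepting]
final: {5,6,9}; accept 5 in set

Answer: ACCEPT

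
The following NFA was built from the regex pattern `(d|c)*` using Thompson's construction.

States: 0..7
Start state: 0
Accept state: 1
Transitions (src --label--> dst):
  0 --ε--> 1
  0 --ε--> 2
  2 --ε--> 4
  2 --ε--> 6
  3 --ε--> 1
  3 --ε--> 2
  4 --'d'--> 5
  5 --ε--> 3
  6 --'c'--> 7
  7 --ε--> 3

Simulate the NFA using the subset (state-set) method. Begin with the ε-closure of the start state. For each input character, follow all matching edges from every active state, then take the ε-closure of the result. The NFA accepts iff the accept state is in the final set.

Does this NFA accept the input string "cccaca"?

Answer: REJECT

Derivation:
initial (ε-close {0}): {0,1,2,4,6}
'c' @ 1: {1,2,3,4,6,7}  ✓accept
'c' @ 2: {1,2,3,4,6,7}  ✓accept
'c' @ 3: {1,2,3,4,6,7}  ✓accept
'a' @ 4: {}  — no active states
rest 'ca' ignored (set empty)
after full input: {}  (accept=1 not in)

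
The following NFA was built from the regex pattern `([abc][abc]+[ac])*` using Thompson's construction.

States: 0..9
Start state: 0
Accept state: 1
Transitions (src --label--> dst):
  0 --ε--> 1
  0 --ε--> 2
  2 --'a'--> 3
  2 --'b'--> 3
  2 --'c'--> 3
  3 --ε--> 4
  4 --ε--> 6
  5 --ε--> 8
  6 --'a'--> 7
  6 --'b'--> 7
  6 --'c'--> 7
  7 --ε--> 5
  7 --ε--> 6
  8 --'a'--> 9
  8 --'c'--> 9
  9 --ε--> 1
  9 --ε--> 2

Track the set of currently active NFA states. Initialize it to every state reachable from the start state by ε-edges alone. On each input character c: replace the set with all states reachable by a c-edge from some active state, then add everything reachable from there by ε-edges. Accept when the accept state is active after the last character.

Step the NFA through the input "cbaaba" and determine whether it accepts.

Answer: ACCEPT

Steps:
initial (ε-close {0}): {0,1,2}
'c' @ 1: {3,4,6}
'b' @ 2: {5,6,7,8}
'a' @ 3: {1,2,5,6,7,8,9}  [accepting]
'a' @ 4: {1,2,3,4,5,6,7,8,9}  [accepting]
'b' @ 5: {3,4,5,6,7,8}
'a' @ 6: {1,2,5,6,7,8,9}  [accepting]
end set {1,2,5,6,7,8,9} — state 1 in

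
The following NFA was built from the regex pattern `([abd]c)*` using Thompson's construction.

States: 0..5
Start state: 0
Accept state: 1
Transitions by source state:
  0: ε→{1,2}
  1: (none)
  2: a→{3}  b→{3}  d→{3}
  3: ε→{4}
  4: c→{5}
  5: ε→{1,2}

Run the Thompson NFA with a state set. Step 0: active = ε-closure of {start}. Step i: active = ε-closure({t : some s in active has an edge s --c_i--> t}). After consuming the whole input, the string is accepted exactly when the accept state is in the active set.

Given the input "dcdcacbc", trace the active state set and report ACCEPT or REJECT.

Answer: ACCEPT

Derivation:
S₀ = ε-closure({0}) = {0,1,2}
'd' @ 1: {3,4}
'c' @ 2: {1,2,5}  ✓accept
'd' @ 3: {3,4}
'c' @ 4: {1,2,5}  ✓accept
'a' @ 5: {3,4}
'c' @ 6: {1,2,5}  ✓accept
'b' @ 7: {3,4}
'c' @ 8: {1,2,5}  ✓accept
after full input: {1,2,5}  (accept=1 in)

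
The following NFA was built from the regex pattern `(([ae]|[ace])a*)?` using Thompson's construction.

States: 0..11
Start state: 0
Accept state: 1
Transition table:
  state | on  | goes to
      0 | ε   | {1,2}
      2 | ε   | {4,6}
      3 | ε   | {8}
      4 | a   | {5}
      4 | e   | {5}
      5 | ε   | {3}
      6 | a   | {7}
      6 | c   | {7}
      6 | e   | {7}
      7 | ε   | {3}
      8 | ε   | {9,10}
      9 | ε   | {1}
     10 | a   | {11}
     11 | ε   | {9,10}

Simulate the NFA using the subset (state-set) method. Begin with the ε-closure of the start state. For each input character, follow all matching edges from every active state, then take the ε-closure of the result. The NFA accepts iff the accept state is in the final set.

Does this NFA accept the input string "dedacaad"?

S₀ = ε-closure({0}) = {0,1,2,4,6}
'd' @ 1: {}  — no active states
rest 'edacaad' ignored (set empty)
final: {}; accept 1 not in set

Answer: REJECT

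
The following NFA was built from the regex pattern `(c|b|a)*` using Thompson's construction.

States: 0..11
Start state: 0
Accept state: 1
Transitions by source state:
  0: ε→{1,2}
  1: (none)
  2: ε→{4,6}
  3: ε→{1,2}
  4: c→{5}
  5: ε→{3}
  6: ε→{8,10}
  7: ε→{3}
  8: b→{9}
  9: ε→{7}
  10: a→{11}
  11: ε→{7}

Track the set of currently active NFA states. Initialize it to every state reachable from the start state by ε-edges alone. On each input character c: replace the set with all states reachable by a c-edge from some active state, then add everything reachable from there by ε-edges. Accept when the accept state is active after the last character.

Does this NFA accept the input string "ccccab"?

Answer: ACCEPT

Derivation:
S₀ = ε-closure({0}) = {0,1,2,4,6,8,10}
'c' @ 1: {1,2,3,4,5,6,8,10}  (accept∈set)
'c' @ 2: {1,2,3,4,5,6,8,10}  (accept∈set)
'c' @ 3: {1,2,3,4,5,6,8,10}  (accept∈set)
'c' @ 4: {1,2,3,4,5,6,8,10}  (accept∈set)
'a' @ 5: {1,2,3,4,6,7,8,10,11}  (accept∈set)
'b' @ 6: {1,2,3,4,6,7,8,9,10}  (accept∈set)
end set {1,2,3,4,6,7,8,9,10} — state 1 in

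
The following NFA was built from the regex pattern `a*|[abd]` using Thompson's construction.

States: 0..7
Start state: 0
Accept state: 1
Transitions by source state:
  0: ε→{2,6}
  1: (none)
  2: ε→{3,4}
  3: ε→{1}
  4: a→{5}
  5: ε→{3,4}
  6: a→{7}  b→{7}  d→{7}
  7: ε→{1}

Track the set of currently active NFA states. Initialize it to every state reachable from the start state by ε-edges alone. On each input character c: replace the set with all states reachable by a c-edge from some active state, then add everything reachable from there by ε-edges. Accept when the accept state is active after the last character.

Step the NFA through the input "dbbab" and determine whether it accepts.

Answer: REJECT

Derivation:
S₀ = ε-closure({0}) = {0,1,2,3,4,6}
'd' @ 1: {1,7}  [accepting]
'b' @ 2: {}  — no active states
rest 'bab' ignored (set empty)
end set {} — state 1 not in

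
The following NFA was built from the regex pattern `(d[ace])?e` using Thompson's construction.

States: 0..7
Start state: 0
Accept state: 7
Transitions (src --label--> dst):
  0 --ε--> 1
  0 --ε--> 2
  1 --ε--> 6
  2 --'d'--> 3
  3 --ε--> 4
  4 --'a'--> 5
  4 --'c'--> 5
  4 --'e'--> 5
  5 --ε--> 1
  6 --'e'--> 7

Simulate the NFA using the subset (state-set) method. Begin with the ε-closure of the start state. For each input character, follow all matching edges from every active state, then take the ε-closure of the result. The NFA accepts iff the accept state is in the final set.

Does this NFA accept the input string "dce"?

initial (ε-close {0}): {0,1,2,6}
'd' @ 1: {3,4}
'c' @ 2: {1,5,6}
'e' @ 3: {7}  [accepting]
after full input: {7}  (accept=7 in)

Answer: ACCEPT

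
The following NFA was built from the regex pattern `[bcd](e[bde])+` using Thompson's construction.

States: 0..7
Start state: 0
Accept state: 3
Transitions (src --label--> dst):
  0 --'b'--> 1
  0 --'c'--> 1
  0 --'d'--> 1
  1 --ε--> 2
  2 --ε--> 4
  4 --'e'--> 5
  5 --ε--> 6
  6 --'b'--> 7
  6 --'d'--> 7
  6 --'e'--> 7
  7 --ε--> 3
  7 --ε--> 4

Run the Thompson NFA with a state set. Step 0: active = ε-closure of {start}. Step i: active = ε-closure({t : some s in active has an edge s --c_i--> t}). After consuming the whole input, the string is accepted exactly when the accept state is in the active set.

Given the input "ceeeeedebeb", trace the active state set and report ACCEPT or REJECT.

S₀ = ε-closure({0}) = {0}
'c' @ 1: {1,2,4}
'e' @ 2: {5,6}
'e' @ 3: {3,4,7}  ✓accept
'e' @ 4: {5,6}
'e' @ 5: {3,4,7}  ✓accept
'e' @ 6: {5,6}
'd' @ 7: {3,4,7}  ✓accept
'e' @ 8: {5,6}
'b' @ 9: {3,4,7}  ✓accept
'e' @ 10: {5,6}
'b' @ 11: {3,4,7}  ✓accept
final: {3,4,7}; accept 3 in set

Answer: ACCEPT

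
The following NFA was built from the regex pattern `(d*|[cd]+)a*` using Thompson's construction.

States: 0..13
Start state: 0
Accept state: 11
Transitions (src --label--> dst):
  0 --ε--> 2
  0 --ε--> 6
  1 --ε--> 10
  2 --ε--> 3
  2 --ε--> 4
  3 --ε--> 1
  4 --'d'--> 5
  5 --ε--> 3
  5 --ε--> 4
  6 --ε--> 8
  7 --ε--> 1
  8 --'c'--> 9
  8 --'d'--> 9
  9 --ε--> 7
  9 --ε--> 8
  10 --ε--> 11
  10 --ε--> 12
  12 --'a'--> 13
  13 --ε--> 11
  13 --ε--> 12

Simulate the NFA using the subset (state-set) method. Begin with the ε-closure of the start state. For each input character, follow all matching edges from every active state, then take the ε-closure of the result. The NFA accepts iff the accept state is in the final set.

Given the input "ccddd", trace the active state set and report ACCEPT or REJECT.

start: ε-closure({0}) = {0,1,2,3,4,6,8,10,11,12}
'c' @ 1: {1,7,8,9,10,11,12}  (accept∈set)
'c' @ 2: {1,7,8,9,10,11,12}  (accept∈set)
'd' @ 3: {1,7,8,9,10,11,12}  (accept∈set)
'd' @ 4: {1,7,8,9,10,11,12}  (accept∈set)
'd' @ 5: {1,7,8,9,10,11,12}  (accept∈set)
final: {1,7,8,9,10,11,12}; accept 11 in set

Answer: ACCEPT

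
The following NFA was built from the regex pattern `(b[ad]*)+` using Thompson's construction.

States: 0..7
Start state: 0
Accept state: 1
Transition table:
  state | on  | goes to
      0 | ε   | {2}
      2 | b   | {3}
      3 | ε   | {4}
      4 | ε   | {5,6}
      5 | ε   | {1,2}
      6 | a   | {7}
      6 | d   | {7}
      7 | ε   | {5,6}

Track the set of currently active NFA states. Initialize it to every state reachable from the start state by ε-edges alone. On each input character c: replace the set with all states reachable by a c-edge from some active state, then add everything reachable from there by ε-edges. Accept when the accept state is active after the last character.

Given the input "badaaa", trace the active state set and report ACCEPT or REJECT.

start: ε-closure({0}) = {0,2}
'b' @ 1: {1,2,3,4,5,6}  [accepting]
'a' @ 2: {1,2,5,6,7}  [accepting]
'd' @ 3: {1,2,5,6,7}  [accepting]
'a' @ 4: {1,2,5,6,7}  [accepting]
'a' @ 5: {1,2,5,6,7}  [accepting]
'a' @ 6: {1,2,5,6,7}  [accepting]
after full input: {1,2,5,6,7}  (accept=1 in)

Answer: ACCEPT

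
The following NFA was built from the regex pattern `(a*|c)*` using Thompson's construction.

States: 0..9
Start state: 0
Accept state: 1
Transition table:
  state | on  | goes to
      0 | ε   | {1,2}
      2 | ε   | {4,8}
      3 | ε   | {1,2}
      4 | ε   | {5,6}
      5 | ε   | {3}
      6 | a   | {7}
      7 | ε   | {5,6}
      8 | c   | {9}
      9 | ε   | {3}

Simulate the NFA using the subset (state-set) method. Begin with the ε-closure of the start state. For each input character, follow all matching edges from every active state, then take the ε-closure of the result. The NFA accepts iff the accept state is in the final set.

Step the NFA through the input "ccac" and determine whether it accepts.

Answer: ACCEPT

Steps:
initial (ε-close {0}): {0,1,2,3,4,5,6,8}
'c' @ 1: {1,2,3,4,5,6,8,9}  (accept∈set)
'c' @ 2: {1,2,3,4,5,6,8,9}  (accept∈set)
'a' @ 3: {1,2,3,4,5,6,7,8}  (accept∈set)
'c' @ 4: {1,2,3,4,5,6,8,9}  (accept∈set)
final: {1,2,3,4,5,6,8,9}; accept 1 in set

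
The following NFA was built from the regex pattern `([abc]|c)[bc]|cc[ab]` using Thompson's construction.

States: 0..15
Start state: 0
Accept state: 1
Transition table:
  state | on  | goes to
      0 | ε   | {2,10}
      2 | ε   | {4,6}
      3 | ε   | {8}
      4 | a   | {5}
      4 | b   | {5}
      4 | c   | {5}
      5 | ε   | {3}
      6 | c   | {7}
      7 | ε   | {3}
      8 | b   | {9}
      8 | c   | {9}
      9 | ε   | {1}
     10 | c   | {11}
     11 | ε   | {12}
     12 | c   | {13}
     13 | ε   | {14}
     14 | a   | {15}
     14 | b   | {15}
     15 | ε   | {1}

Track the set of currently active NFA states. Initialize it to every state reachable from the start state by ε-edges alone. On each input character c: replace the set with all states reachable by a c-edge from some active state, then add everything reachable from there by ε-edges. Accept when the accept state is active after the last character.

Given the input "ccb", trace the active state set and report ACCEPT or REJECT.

initial (ε-close {0}): {0,2,4,6,10}
'c' @ 1: {3,5,7,8,11,12}
'c' @ 2: {1,9,13,14}  (accept∈set)
'b' @ 3: {1,15}  (accept∈set)
end set {1,15} — state 1 in

Answer: ACCEPT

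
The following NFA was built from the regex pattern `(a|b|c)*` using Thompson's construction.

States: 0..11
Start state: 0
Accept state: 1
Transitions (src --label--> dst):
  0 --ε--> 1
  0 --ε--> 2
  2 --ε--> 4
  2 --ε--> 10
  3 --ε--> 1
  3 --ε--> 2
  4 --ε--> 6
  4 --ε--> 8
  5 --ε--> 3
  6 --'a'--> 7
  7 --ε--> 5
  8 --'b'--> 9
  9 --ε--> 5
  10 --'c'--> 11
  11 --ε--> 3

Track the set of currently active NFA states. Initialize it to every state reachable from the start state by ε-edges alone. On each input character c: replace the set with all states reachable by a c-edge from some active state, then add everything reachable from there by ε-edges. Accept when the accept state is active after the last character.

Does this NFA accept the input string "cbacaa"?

Answer: ACCEPT

Trace:
start: ε-closure({0}) = {0,1,2,4,6,8,10}
'c' @ 1: {1,2,3,4,6,8,10,11}  [accepting]
'b' @ 2: {1,2,3,4,5,6,8,9,10}  [accepting]
'a' @ 3: {1,2,3,4,5,6,7,8,10}  [accepting]
'c' @ 4: {1,2,3,4,6,8,10,11}  [accepting]
'a' @ 5: {1,2,3,4,5,6,7,8,10}  [accepting]
'a' @ 6: {1,2,3,4,5,6,7,8,10}  [accepting]
final: {1,2,3,4,5,6,7,8,10}; accept 1 in set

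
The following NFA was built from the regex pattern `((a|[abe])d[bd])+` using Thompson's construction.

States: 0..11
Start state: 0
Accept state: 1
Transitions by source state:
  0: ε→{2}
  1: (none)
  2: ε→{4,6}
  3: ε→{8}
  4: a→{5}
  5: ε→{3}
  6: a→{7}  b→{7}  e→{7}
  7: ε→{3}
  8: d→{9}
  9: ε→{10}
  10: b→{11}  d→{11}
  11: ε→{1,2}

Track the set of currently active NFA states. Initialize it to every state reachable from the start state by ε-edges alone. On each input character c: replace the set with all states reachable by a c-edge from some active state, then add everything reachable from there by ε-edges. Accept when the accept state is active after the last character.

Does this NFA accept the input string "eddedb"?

initial (ε-close {0}): {0,2,4,6}
'e' @ 1: {3,7,8}
'd' @ 2: {9,10}
'd' @ 3: {1,2,4,6,11}  [accepting]
'e' @ 4: {3,7,8}
'd' @ 5: {9,10}
'b' @ 6: {1,2,4,6,11}  [accepting]
end set {1,2,4,6,11} — state 1 in

Answer: ACCEPT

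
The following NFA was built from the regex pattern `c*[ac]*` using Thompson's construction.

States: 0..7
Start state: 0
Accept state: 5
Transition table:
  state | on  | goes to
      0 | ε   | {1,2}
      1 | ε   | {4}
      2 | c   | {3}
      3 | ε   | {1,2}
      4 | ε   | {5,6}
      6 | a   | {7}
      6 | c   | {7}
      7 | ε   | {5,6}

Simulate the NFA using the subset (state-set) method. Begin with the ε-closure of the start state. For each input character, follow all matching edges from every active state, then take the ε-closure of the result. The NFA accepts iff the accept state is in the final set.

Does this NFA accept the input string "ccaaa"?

Answer: ACCEPT

Trace:
initial (ε-close {0}): {0,1,2,4,5,6}
'c' @ 1: {1,2,3,4,5,6,7}  ✓accept
'c' @ 2: {1,2,3,4,5,6,7}  ✓accept
'a' @ 3: {5,6,7}  ✓accept
'a' @ 4: {5,6,7}  ✓accept
'a' @ 5: {5,6,7}  ✓accept
final: {5,6,7}; accept 5 in set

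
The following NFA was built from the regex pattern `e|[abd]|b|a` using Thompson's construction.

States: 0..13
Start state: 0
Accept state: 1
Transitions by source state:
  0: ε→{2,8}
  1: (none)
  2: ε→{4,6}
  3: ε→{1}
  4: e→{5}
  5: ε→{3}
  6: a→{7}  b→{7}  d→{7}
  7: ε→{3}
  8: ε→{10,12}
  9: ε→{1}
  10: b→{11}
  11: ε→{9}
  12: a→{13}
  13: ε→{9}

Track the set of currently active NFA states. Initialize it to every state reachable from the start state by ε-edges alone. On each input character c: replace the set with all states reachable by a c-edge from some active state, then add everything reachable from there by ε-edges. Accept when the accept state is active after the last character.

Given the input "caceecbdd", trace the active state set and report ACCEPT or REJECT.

Answer: REJECT

Trace:
start: ε-closure({0}) = {0,2,4,6,8,10,12}
'c' @ 1: {}  — dead — no transitions
rest 'aceecbdd' ignored (set empty)
end set {} — state 1 not in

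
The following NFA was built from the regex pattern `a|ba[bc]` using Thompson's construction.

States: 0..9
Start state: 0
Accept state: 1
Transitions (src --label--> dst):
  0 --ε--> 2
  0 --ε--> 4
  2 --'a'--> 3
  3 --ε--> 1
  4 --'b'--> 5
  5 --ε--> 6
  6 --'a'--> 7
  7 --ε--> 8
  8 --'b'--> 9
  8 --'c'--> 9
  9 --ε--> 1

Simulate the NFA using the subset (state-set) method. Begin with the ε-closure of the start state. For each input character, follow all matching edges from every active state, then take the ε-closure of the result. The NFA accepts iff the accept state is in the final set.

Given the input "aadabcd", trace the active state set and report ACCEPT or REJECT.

S₀ = ε-closure({0}) = {0,2,4}
'a' @ 1: {1,3}  [accepting]
'a' @ 2: {}  — state set empty
rest 'dabcd' ignored (set empty)
after full input: {}  (accept=1 not in)

Answer: REJECT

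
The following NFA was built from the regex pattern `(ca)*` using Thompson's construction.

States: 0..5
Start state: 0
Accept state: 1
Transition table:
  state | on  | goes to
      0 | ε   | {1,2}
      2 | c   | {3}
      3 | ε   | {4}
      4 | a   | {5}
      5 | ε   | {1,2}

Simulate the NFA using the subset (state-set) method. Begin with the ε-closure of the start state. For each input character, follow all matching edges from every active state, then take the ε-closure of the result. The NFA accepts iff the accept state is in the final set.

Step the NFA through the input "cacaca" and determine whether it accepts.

start: ε-closure({0}) = {0,1,2}
'c' @ 1: {3,4}
'a' @ 2: {1,2,5}  ✓accept
'c' @ 3: {3,4}
'a' @ 4: {1,2,5}  ✓accept
'c' @ 5: {3,4}
'a' @ 6: {1,2,5}  ✓accept
after full input: {1,2,5}  (accept=1 in)

Answer: ACCEPT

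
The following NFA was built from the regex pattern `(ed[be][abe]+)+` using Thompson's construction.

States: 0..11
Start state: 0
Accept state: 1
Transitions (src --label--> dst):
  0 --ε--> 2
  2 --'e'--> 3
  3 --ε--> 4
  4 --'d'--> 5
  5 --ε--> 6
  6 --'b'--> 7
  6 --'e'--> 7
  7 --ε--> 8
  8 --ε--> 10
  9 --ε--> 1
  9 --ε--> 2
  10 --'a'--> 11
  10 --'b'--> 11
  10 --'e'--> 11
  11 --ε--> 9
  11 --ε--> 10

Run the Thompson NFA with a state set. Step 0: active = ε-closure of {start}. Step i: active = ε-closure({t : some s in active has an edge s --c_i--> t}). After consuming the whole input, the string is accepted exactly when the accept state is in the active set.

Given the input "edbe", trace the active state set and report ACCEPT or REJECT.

S₀ = ε-closure({0}) = {0,2}
'e' @ 1: {3,4}
'd' @ 2: {5,6}
'b' @ 3: {7,8,10}
'e' @ 4: {1,2,9,10,11}  ✓accept
end set {1,2,9,10,11} — state 1 in

Answer: ACCEPT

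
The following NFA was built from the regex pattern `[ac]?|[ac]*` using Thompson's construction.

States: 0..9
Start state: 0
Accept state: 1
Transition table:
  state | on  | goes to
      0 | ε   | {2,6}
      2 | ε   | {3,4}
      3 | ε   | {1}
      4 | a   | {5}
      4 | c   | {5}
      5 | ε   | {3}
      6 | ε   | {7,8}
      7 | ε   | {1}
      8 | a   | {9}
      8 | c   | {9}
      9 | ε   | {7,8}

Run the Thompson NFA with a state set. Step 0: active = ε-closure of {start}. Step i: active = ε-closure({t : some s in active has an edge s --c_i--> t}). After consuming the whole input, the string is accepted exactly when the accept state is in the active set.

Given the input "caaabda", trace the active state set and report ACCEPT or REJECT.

S₀ = ε-closure({0}) = {0,1,2,3,4,6,7,8}
'c' @ 1: {1,3,5,7,8,9}  [accepting]
'a' @ 2: {1,7,8,9}  [accepting]
'a' @ 3: {1,7,8,9}  [accepting]
'a' @ 4: {1,7,8,9}  [accepting]
'b' @ 5: {}  — dead — no transitions
rest 'da' ignored (set empty)
end set {} — state 1 not in

Answer: REJECT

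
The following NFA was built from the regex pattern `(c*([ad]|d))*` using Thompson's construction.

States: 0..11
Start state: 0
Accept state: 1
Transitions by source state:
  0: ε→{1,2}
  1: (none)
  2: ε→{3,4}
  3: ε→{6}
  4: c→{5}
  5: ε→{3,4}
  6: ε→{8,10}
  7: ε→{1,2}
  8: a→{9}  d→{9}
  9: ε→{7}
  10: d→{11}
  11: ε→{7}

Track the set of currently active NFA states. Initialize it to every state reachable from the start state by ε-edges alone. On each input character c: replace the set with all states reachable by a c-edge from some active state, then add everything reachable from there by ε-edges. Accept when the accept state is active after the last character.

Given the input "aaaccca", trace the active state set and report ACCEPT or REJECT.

start: ε-closure({0}) = {0,1,2,3,4,6,8,10}
'a' @ 1: {1,2,3,4,6,7,8,9,10}  (accept∈set)
'a' @ 2: {1,2,3,4,6,7,8,9,10}  (accept∈set)
'a' @ 3: {1,2,3,4,6,7,8,9,10}  (accept∈set)
'c' @ 4: {3,4,5,6,8,10}
'c' @ 5: {3,4,5,6,8,10}
'c' @ 6: {3,4,5,6,8,10}
'a' @ 7: {1,2,3,4,6,7,8,9,10}  (accept∈set)
end set {1,2,3,4,6,7,8,9,10} — state 1 in

Answer: ACCEPT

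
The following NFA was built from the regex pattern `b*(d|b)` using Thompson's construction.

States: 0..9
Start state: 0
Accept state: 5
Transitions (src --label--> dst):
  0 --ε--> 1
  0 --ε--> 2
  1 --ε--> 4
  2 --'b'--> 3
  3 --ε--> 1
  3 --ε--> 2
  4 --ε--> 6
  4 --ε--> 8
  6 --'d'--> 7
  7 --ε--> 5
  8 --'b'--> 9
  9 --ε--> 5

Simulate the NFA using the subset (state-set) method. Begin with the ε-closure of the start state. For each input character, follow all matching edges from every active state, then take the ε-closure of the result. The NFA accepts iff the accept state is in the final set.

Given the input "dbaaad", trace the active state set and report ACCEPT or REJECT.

start: ε-closure({0}) = {0,1,2,4,6,8}
'd' @ 1: {5,7}  [accepting]
'b' @ 2: {}  — dead — no transitions
rest 'aaad' ignored (set empty)
end set {} — state 5 not in

Answer: REJECT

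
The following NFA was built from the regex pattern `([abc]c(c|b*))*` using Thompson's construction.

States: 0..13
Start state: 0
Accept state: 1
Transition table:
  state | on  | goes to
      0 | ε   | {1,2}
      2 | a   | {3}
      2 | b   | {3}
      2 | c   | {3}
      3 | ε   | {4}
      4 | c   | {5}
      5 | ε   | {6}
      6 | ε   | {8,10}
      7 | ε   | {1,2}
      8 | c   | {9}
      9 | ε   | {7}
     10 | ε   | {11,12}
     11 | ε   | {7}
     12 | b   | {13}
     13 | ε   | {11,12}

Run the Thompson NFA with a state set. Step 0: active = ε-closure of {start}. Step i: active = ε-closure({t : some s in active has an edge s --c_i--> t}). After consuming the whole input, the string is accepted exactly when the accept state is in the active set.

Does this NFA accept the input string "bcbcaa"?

initial (ε-close {0}): {0,1,2}
'b' @ 1: {3,4}
'c' @ 2: {1,2,5,6,7,8,10,11,12}  [accepting]
'b' @ 3: {1,2,3,4,7,11,12,13}  [accepting]
'c' @ 4: {1,2,3,4,5,6,7,8,10,11,12}  [accepting]
'a' @ 5: {3,4}
'a' @ 6: {}  — no active states
final: {}; accept 1 not in set

Answer: REJECT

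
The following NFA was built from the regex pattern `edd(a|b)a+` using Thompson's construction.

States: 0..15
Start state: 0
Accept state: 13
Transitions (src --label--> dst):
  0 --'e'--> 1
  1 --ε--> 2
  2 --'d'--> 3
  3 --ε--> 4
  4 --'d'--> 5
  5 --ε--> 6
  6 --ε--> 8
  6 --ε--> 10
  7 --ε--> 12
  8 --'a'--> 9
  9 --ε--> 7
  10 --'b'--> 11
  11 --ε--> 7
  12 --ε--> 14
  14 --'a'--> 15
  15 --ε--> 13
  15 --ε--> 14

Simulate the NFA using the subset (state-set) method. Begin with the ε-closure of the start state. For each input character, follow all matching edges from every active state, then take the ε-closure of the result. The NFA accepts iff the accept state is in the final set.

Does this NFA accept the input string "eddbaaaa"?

Answer: ACCEPT

Trace:
initial (ε-close {0}): {0}
'e' @ 1: {1,2}
'd' @ 2: {3,4}
'd' @ 3: {5,6,8,10}
'b' @ 4: {7,11,12,14}
'a' @ 5: {13,14,15}  ✓accept
'a' @ 6: {13,14,15}  ✓accept
'a' @ 7: {13,14,15}  ✓accept
'a' @ 8: {13,14,15}  ✓accept
after full input: {13,14,15}  (accept=13 in)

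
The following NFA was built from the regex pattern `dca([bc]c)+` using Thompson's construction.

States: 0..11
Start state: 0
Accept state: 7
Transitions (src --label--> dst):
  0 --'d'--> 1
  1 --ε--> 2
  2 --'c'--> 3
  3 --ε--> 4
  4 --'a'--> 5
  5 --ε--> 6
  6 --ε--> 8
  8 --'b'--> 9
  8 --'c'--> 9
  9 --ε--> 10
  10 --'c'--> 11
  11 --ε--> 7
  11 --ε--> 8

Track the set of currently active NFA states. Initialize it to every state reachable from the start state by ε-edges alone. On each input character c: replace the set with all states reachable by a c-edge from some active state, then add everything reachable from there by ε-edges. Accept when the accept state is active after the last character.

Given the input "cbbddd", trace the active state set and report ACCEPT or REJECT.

Answer: REJECT

Trace:
S₀ = ε-closure({0}) = {0}
'c' @ 1: {}  — dead — no transitions
rest 'bbddd' ignored (set empty)
after full input: {}  (accept=7 not in)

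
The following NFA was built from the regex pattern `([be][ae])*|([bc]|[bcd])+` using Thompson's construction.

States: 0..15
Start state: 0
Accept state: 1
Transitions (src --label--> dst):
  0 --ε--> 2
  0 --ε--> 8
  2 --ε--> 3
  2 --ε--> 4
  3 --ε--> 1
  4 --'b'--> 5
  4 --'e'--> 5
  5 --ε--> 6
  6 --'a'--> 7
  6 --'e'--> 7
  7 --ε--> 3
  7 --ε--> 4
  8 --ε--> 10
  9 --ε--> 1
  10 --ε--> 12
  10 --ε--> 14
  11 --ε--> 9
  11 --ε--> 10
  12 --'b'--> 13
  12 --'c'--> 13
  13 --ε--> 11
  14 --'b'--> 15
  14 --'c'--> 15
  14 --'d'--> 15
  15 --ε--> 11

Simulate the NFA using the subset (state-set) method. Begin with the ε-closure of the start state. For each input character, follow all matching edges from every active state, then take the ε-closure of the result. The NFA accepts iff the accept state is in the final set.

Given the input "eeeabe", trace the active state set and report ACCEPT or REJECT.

Answer: ACCEPT

Derivation:
start: ε-closure({0}) = {0,1,2,3,4,8,10,12,14}
'e' @ 1: {5,6}
'e' @ 2: {1,3,4,7}  [accepting]
'e' @ 3: {5,6}
'a' @ 4: {1,3,4,7}  [accepting]
'b' @ 5: {5,6}
'e' @ 6: {1,3,4,7}  [accepting]
after full input: {1,3,4,7}  (accept=1 in)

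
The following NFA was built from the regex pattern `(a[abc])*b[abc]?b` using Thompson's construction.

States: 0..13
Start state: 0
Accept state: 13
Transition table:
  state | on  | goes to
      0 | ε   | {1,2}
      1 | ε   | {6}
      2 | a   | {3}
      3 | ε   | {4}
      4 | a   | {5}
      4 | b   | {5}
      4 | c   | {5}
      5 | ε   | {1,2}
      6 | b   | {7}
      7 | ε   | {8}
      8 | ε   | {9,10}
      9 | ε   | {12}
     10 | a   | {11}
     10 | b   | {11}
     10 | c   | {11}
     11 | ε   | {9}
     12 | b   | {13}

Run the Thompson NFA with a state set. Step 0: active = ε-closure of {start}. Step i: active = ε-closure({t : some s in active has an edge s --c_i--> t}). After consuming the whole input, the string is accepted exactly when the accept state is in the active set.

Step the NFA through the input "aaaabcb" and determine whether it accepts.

Answer: ACCEPT

Derivation:
start: ε-closure({0}) = {0,1,2,6}
'a' @ 1: {3,4}
'a' @ 2: {1,2,5,6}
'a' @ 3: {3,4}
'a' @ 4: {1,2,5,6}
'b' @ 5: {7,8,9,10,12}
'c' @ 6: {9,11,12}
'b' @ 7: {13}  [accepting]
end set {13} — state 13 in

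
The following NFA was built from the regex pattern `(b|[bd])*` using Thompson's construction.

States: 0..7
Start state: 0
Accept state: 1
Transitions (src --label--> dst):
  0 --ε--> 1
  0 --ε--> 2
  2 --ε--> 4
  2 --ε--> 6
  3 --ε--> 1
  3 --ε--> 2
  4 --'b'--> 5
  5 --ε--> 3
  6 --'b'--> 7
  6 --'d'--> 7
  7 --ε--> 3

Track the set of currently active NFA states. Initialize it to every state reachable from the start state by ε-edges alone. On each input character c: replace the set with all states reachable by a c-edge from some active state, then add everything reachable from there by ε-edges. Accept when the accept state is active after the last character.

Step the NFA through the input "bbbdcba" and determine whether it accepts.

Answer: REJECT

Steps:
S₀ = ε-closure({0}) = {0,1,2,4,6}
'b' @ 1: {1,2,3,4,5,6,7}  ✓accept
'b' @ 2: {1,2,3,4,5,6,7}  ✓accept
'b' @ 3: {1,2,3,4,5,6,7}  ✓accept
'd' @ 4: {1,2,3,4,6,7}  ✓accept
'c' @ 5: {}  — state set empty
rest 'ba' ignored (set empty)
after full input: {}  (accept=1 not in)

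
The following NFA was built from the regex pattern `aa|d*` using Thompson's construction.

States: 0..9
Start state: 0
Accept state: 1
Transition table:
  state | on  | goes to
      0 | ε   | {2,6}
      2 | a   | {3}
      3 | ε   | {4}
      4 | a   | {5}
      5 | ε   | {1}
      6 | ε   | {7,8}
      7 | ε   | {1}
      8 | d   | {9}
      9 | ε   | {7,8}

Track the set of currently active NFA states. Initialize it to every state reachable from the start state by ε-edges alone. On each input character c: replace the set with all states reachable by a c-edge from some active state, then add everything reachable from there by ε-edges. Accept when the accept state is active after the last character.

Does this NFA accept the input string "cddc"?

start: ε-closure({0}) = {0,1,2,6,7,8}
'c' @ 1: {}  — dead — no transitions
rest 'ddc' ignored (set empty)
final: {}; accept 1 not in set

Answer: REJECT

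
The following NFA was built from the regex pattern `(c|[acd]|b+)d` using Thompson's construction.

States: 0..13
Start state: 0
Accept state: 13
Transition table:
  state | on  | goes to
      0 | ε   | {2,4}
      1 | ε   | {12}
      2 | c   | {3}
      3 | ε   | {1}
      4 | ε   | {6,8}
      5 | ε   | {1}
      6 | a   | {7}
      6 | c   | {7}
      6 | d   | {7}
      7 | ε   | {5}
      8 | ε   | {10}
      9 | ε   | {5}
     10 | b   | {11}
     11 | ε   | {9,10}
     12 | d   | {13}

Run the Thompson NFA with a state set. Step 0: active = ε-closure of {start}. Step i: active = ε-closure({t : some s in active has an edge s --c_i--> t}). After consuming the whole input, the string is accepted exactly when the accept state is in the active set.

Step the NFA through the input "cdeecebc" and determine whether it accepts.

initial (ε-close {0}): {0,2,4,6,8,10}
'c' @ 1: {1,3,5,7,12}
'd' @ 2: {13}  (accept∈set)
'e' @ 3: {}  — state set empty
rest 'ecebc' ignored (set empty)
end set {} — state 13 not in

Answer: REJECT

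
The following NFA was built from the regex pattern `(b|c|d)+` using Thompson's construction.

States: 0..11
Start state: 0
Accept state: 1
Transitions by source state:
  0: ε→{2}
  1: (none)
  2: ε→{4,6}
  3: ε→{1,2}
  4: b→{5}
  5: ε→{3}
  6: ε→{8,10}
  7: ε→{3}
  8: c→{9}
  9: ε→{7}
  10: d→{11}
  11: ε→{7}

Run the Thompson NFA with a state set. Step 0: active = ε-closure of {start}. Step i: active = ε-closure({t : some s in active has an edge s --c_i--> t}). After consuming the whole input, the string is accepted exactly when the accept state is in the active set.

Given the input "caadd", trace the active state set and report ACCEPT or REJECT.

S₀ = ε-closure({0}) = {0,2,4,6,8,10}
'c' @ 1: {1,2,3,4,6,7,8,9,10}  (accept∈set)
'a' @ 2: {}  — state set empty
rest 'add' ignored (set empty)
final: {}; accept 1 not in set

Answer: REJECT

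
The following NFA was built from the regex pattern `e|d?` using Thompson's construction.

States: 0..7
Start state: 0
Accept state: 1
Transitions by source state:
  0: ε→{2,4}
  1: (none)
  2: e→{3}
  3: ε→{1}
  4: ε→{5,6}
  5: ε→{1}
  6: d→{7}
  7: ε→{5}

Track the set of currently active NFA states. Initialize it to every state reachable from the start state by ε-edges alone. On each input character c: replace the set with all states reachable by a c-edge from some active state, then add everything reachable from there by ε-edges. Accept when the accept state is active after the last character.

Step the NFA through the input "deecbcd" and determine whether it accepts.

Answer: REJECT

Derivation:
initial (ε-close {0}): {0,1,2,4,5,6}
'd' @ 1: {1,5,7}  [accepting]
'e' @ 2: {}  — no active states
rest 'ecbcd' ignored (set empty)
end set {} — state 1 not in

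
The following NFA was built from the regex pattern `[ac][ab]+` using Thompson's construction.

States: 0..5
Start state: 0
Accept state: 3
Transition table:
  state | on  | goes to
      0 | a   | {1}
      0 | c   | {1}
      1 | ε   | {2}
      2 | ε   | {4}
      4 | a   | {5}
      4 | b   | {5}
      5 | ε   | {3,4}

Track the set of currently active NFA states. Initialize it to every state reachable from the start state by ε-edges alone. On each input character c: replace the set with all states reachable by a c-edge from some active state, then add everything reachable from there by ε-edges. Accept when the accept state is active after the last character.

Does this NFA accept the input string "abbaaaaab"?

Answer: ACCEPT

Steps:
initial (ε-close {0}): {0}
'a' @ 1: {1,2,4}
'b' @ 2: {3,4,5}  (accept∈set)
'b' @ 3: {3,4,5}  (accept∈set)
'a' @ 4: {3,4,5}  (accept∈set)
'a' @ 5: {3,4,5}  (accept∈set)
'a' @ 6: {3,4,5}  (accept∈set)
'a' @ 7: {3,4,5}  (accept∈set)
'a' @ 8: {3,4,5}  (accept∈set)
'b' @ 9: {3,4,5}  (accept∈set)
end set {3,4,5} — state 3 in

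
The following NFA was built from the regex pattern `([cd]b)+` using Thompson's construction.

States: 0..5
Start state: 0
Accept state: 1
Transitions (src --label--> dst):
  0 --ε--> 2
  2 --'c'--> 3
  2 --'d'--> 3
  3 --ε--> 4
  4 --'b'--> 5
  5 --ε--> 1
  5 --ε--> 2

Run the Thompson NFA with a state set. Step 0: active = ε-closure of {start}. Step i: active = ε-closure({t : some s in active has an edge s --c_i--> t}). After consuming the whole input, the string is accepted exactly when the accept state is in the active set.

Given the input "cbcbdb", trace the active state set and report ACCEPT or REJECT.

Answer: ACCEPT

Steps:
S₀ = ε-closure({0}) = {0,2}
'c' @ 1: {3,4}
'b' @ 2: {1,2,5}  (accept∈set)
'c' @ 3: {3,4}
'b' @ 4: {1,2,5}  (accept∈set)
'd' @ 5: {3,4}
'b' @ 6: {1,2,5}  (accept∈set)
final: {1,2,5}; accept 1 in set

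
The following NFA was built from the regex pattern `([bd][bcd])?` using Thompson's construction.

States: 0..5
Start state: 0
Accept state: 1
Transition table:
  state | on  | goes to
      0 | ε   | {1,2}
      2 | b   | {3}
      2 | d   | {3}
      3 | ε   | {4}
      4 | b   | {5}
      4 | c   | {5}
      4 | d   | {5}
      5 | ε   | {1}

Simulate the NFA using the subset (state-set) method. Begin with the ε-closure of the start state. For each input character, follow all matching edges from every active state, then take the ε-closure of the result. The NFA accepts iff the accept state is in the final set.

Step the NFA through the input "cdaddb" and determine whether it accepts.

initial (ε-close {0}): {0,1,2}
'c' @ 1: {}  — state set empty
rest 'daddb' ignored (set empty)
final: {}; accept 1 not in set

Answer: REJECT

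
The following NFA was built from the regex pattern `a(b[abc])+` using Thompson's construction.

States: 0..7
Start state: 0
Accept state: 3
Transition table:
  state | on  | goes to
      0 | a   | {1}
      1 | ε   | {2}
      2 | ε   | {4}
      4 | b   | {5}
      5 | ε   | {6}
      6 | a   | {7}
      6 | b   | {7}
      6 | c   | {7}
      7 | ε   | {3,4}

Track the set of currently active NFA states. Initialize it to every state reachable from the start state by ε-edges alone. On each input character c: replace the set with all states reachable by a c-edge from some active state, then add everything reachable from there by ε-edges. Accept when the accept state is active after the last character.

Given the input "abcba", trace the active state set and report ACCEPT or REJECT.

Answer: ACCEPT

Derivation:
S₀ = ε-closure({0}) = {0}
'a' @ 1: {1,2,4}
'b' @ 2: {5,6}
'c' @ 3: {3,4,7}  [accepting]
'b' @ 4: {5,6}
'a' @ 5: {3,4,7}  [accepting]
after full input: {3,4,7}  (accept=3 in)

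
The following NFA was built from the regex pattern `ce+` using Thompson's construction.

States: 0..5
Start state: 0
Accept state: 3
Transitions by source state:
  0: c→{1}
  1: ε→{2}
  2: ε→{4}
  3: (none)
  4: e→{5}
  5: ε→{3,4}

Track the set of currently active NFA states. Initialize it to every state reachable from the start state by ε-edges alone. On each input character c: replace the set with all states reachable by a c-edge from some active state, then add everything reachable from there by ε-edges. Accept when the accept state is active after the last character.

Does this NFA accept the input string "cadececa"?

start: ε-closure({0}) = {0}
'c' @ 1: {1,2,4}
'a' @ 2: {}  — dead — no transitions
rest 'dececa' ignored (set empty)
final: {}; accept 3 not in set

Answer: REJECT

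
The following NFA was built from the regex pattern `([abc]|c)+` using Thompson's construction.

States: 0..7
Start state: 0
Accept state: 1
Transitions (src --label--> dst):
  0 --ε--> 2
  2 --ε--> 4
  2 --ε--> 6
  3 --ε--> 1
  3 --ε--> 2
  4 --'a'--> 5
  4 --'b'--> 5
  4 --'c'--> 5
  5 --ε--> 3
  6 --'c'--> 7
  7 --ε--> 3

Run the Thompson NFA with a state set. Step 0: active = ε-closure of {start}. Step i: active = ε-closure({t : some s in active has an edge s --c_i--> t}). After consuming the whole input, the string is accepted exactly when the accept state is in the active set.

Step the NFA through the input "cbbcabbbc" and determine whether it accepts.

Answer: ACCEPT

Steps:
S₀ = ε-closure({0}) = {0,2,4,6}
'c' @ 1: {1,2,3,4,5,6,7}  [accepting]
'b' @ 2: {1,2,3,4,5,6}  [accepting]
'b' @ 3: {1,2,3,4,5,6}  [accepting]
'c' @ 4: {1,2,3,4,5,6,7}  [accepting]
'a' @ 5: {1,2,3,4,5,6}  [accepting]
'b' @ 6: {1,2,3,4,5,6}  [accepting]
'b' @ 7: {1,2,3,4,5,6}  [accepting]
'b' @ 8: {1,2,3,4,5,6}  [accepting]
'c' @ 9: {1,2,3,4,5,6,7}  [accepting]
end set {1,2,3,4,5,6,7} — state 1 in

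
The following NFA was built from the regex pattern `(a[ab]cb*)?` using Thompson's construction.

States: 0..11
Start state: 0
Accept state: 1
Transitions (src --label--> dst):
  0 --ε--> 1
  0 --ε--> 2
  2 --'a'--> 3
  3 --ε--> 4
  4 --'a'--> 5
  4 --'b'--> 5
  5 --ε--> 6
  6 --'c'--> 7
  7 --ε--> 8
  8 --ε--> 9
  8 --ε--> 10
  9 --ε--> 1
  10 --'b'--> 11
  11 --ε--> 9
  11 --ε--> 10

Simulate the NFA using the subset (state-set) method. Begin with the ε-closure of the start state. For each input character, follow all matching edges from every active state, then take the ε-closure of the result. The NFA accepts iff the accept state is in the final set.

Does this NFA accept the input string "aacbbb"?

initial (ε-close {0}): {0,1,2}
'a' @ 1: {3,4}
'a' @ 2: {5,6}
'c' @ 3: {1,7,8,9,10}  ✓accept
'b' @ 4: {1,9,10,11}  ✓accept
'b' @ 5: {1,9,10,11}  ✓accept
'b' @ 6: {1,9,10,11}  ✓accept
final: {1,9,10,11}; accept 1 in set

Answer: ACCEPT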